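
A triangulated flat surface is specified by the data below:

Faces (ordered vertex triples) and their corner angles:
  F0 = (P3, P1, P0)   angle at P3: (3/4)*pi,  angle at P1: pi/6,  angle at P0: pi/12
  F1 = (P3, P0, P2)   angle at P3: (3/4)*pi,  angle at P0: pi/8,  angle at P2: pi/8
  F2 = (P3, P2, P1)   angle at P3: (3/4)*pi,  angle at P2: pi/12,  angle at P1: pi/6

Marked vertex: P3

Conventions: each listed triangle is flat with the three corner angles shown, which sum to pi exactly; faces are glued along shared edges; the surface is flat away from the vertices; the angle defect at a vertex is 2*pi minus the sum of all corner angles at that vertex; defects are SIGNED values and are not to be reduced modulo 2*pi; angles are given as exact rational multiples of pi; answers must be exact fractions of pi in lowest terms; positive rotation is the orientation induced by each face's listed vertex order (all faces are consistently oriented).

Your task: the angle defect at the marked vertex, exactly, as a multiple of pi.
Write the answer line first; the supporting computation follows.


Answer: defect(P3) = -pi/4

Sum of corner angles at P3: (9/4)*pi
defect = 2*pi - (9/4)*pi


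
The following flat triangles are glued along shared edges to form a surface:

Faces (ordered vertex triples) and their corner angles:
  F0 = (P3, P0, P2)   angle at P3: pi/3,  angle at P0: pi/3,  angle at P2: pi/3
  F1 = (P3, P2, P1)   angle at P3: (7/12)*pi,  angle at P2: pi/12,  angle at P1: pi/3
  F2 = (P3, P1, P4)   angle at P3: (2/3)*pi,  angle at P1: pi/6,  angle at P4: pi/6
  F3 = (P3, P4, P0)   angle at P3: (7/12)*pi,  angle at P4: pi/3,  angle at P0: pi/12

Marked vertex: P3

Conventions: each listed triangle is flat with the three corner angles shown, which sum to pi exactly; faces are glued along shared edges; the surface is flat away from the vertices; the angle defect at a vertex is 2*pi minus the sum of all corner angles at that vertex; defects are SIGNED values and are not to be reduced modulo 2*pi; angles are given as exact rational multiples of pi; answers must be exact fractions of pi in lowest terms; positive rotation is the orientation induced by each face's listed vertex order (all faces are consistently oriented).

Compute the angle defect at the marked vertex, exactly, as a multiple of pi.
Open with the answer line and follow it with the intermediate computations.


Answer: defect(P3) = -pi/6

Sum of corner angles at P3: (13/6)*pi
defect = 2*pi - (13/6)*pi


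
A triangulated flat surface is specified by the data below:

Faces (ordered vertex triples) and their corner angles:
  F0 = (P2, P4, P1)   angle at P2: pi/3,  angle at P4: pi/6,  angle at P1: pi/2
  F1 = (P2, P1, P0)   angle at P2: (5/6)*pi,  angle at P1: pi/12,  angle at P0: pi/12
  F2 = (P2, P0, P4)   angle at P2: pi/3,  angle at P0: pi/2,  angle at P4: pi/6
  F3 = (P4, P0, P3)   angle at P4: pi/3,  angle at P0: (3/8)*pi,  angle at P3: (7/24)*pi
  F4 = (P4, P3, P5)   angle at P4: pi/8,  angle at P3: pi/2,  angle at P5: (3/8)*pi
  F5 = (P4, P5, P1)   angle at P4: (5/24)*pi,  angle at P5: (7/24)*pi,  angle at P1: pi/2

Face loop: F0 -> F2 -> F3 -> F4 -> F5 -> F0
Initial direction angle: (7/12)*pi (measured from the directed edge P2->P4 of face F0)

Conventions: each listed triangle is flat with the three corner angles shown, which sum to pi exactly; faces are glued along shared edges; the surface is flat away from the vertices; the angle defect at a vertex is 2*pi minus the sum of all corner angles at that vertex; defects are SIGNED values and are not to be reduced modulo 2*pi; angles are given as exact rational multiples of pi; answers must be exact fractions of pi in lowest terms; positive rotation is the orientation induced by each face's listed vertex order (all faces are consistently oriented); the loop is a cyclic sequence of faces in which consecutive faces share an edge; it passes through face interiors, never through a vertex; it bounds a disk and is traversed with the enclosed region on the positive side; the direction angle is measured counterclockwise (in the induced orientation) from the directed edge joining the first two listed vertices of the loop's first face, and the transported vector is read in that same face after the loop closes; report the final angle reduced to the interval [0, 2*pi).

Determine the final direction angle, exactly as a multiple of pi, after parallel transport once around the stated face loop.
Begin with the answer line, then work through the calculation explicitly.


Answer: final direction angle = (19/12)*pi

enclosed vertex P4: corner angles sum to pi, defect = 2*pi - pi = pi
the rotation equals the total enclosed defect, so the final angle is initial + defects (mod 2*pi)
final angle = (7/12)*pi + pi = (19/12)*pi (mod 2*pi)


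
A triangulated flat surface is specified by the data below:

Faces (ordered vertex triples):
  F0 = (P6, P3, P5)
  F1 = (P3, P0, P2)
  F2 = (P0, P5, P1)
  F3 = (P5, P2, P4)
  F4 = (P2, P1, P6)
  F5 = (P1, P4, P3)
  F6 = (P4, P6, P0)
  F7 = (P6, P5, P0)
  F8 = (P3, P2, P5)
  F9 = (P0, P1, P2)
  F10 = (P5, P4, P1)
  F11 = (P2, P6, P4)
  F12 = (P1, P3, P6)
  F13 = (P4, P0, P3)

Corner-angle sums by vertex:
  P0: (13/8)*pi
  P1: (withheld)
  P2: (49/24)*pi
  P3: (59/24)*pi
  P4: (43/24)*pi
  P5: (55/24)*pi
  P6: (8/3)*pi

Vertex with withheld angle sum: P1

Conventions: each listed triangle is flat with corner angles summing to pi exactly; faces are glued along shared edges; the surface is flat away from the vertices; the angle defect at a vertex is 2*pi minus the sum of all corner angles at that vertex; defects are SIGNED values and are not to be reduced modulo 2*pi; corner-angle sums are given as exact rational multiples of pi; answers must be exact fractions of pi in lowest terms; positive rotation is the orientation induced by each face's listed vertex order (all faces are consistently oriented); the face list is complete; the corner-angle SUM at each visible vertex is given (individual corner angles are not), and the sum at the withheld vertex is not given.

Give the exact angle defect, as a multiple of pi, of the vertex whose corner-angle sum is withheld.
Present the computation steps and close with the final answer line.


V = 7, E = 21, F = 14; chi = V - E + F = 0
Gauss-Bonnet: total defect = 2*pi*chi = 0; visible defects sum to (-7/8)*pi

Answer: defect(P1) = (7/8)*pi


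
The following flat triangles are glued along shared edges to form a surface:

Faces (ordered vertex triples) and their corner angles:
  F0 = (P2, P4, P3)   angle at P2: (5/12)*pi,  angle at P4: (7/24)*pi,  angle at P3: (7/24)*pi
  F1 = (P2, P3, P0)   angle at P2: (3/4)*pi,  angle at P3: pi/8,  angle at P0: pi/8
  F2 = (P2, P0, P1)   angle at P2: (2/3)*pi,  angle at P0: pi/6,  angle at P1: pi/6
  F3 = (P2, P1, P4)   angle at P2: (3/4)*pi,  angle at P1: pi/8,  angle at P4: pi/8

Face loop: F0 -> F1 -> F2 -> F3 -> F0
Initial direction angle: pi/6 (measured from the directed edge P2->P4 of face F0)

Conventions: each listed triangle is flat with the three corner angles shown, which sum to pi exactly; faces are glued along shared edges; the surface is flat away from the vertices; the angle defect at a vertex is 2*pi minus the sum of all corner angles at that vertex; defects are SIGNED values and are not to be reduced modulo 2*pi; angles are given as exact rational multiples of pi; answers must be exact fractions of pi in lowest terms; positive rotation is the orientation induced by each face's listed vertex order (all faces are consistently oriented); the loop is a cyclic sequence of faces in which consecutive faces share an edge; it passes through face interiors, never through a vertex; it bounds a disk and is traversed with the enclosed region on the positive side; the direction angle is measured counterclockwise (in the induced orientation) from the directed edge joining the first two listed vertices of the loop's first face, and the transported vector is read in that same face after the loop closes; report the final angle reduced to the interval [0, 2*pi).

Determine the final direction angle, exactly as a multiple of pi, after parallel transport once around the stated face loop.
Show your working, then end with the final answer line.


enclosed vertex P2: corner angles sum to (31/12)*pi, defect = 2*pi - (31/12)*pi = (-7/12)*pi
holonomy = initial angle + sum of enclosed defects (mod 2*pi), positive in the induced orientation
final angle = pi/6 - (7/12)*pi = (19/12)*pi (mod 2*pi)

Answer: final direction angle = (19/12)*pi


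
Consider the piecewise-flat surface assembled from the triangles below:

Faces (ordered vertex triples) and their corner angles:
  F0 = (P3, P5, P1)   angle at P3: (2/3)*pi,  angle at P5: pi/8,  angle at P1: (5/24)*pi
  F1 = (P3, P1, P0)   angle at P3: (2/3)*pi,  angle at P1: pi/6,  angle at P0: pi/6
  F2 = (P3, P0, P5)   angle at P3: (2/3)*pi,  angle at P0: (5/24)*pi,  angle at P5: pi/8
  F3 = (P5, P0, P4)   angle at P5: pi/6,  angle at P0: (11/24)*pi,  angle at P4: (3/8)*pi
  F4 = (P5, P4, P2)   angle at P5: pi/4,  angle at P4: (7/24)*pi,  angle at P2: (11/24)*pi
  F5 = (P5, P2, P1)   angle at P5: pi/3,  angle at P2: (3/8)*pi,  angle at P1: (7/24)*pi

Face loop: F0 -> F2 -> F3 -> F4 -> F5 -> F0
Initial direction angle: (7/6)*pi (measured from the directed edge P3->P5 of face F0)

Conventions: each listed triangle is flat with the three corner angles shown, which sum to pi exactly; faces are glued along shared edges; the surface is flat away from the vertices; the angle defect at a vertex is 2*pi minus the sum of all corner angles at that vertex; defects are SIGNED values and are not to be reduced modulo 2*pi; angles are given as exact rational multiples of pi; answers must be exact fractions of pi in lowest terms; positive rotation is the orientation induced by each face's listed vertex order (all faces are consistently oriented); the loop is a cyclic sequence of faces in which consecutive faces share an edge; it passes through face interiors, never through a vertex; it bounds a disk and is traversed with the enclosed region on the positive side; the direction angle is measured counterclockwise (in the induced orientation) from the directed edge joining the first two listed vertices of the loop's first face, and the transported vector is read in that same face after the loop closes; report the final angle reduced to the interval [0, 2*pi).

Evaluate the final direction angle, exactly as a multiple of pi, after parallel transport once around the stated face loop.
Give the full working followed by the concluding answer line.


enclosed vertex P5: corner angles sum to pi, defect = 2*pi - pi = pi
summing the enclosed defects onto the initial angle, mod 2*pi in the induced orientation:
final angle = (7/6)*pi + pi = pi/6 (mod 2*pi)

Answer: final direction angle = pi/6


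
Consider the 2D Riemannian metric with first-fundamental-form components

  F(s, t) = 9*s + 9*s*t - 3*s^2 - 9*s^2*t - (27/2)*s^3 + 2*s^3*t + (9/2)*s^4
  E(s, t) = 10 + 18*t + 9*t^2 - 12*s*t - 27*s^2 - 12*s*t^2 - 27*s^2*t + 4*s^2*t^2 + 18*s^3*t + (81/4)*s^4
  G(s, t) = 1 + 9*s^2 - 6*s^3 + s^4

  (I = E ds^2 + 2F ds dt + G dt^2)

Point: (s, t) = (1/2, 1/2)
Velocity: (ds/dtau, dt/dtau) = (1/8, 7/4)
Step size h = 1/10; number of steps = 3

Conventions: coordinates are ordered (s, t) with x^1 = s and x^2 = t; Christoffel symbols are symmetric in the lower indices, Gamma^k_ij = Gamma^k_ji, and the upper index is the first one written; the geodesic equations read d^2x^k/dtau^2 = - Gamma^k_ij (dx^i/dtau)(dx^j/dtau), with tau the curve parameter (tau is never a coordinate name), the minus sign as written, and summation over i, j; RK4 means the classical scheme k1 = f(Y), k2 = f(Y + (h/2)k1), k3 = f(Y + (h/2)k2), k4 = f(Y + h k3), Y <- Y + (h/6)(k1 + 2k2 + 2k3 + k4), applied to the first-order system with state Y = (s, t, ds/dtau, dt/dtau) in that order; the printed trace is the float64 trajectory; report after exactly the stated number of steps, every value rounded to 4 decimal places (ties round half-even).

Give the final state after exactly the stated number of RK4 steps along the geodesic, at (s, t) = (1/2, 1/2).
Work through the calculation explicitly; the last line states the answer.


f(Y) = (ds/dtau, dt/dtau, -Gamma^s_ij Y'^i Y'^j, -Gamma^t_ij Y'^i Y'^j) with the Gammas evaluated at the stage position; h = 0.100000; intermediate values shown to 6 dp
step 0: s = 0.5000, t = 0.5000, ds/dtau = 0.1250, dt/dtau = 1.7500
step 1:
  k1: at (s, t) = (0.500000, 0.500000), (ds/dtau, dt/dtau) = (0.125000, 1.750000); Gamma_sss = -1.460317, Gamma_sst = 0.531025, Gamma_stt = 0.000000, Gamma_tss = -0.634921, Gamma_tst = 0.230880, Gamma_ttt = 0.000000; k1 = (0.125000, 1.750000, -0.209506, -0.091089)
  k2: at (s, t) = (0.506250, 0.587500), (ds/dtau, dt/dtau) = (0.114525, 1.745446); Gamma_sss = -1.479093, Gamma_sst = 0.512924, Gamma_stt = 0.000000, Gamma_tss = -0.619468, Gamma_tst = 0.214821, Gamma_ttt = 0.000000; k2 = (0.114525, 1.745446, -0.185664, -0.077759)
  k3: at (s, t) = (0.505726, 0.587272), (ds/dtau, dt/dtau) = (0.115717, 1.746112); Gamma_sss = -1.477397, Gamma_sst = 0.513069, Gamma_stt = 0.000000, Gamma_tss = -0.617725, Gamma_tst = 0.214523, Gamma_ttt = 0.000000; k3 = (0.115717, 1.746112, -0.187553, -0.078419)
  k4: at (s, t) = (0.511572, 0.674611), (ds/dtau, dt/dtau) = (0.106245, 1.742158); Gamma_sss = -1.493460, Gamma_sst = 0.495914, Gamma_stt = 0.000000, Gamma_tss = -0.602417, Gamma_tst = 0.200037, Gamma_ttt = 0.000000; k4 = (0.106245, 1.742158, -0.166724, -0.067252)
  Y <- Y + (h/6)(k1 + 2k2 + 2k3 + k4): s = 0.5115, t = 0.6746, ds/dtau = 0.1063, dt/dtau = 1.7422
step 2:
  k1: at (s, t) = (0.511529, 0.674588), (ds/dtau, dt/dtau) = (0.106289, 1.742155); Gamma_sss = -1.493319, Gamma_sst = 0.495925, Gamma_stt = 0.000000, Gamma_tss = -0.602280, Gamma_tst = 0.200015, Gamma_ttt = 0.000000; k1 = (0.106289, 1.742155, -0.166792, -0.067270)
  k2: at (s, t) = (0.516843, 0.761696), (ds/dtau, dt/dtau) = (0.097949, 1.738792); Gamma_sss = -1.506506, Gamma_sst = 0.479720, Gamma_stt = 0.000000, Gamma_tss = -0.586666, Gamma_tst = 0.186814, Gamma_ttt = 0.000000; k2 = (0.097949, 1.738792, -0.148952, -0.058005)
  k3: at (s, t) = (0.516426, 0.761527), (ds/dtau, dt/dtau) = (0.098841, 1.739255); Gamma_sss = -1.505119, Gamma_sst = 0.479800, Gamma_stt = 0.000000, Gamma_tss = -0.585354, Gamma_tst = 0.186598, Gamma_ttt = 0.000000; k3 = (0.098841, 1.739255, -0.150261, -0.058438)
  k4: at (s, t) = (0.521413, 0.848513), (ds/dtau, dt/dtau) = (0.091263, 1.736311); Gamma_sss = -1.516274, Gamma_sst = 0.464434, Gamma_stt = 0.000000, Gamma_tss = -0.570099, Gamma_tst = 0.174621, Gamma_ttt = 0.000000; k4 = (0.091263, 1.736311, -0.134560, -0.050593)
  Y <- Y + (h/6)(k1 + 2k2 + 2k3 + k4): s = 0.5214, t = 0.8485, ds/dtau = 0.0913, dt/dtau = 1.7363
step 3:
  k1: at (s, t) = (0.521381, 0.848497), (ds/dtau, dt/dtau) = (0.091293, 1.736309); Gamma_sss = -1.516167, Gamma_sst = 0.464439, Gamma_stt = 0.000000, Gamma_tss = -0.570003, Gamma_tst = 0.174606, Gamma_ttt = 0.000000; k1 = (0.091293, 1.736309, -0.134602, -0.050604)
  k2: at (s, t) = (0.525946, 0.935313), (ds/dtau, dt/dtau) = (0.084563, 1.733779); Gamma_sss = -1.525150, Gamma_sst = 0.449894, Gamma_stt = 0.000000, Gamma_tss = -0.554762, Gamma_tst = 0.163645, Gamma_ttt = 0.000000; k2 = (0.084563, 1.733779, -0.121014, -0.044018)
  k3: at (s, t) = (0.525609, 0.935186), (ds/dtau, dt/dtau) = (0.085242, 1.734108); Gamma_sss = -1.524011, Gamma_sst = 0.449936, Gamma_stt = 0.000000, Gamma_tss = -0.553763, Gamma_tst = 0.163488, Gamma_ttt = 0.000000; k3 = (0.085242, 1.734108, -0.121944, -0.044310)
  k4: at (s, t) = (0.529905, 1.021908), (ds/dtau, dt/dtau) = (0.079098, 1.731878); Gamma_sss = -1.531469, Gamma_sst = 0.436130, Gamma_stt = 0.000000, Gamma_tss = -0.538992, Gamma_tst = 0.153494, Gamma_ttt = 0.000000; k4 = (0.079098, 1.731878, -0.109908, -0.038682)
  Y <- Y + (h/6)(k1 + 2k2 + 2k3 + k4): s = 0.5299, t = 1.0219, ds/dtau = 0.0791, dt/dtau = 1.7319

Answer: s = 0.5299, t = 1.0219, ds/dtau = 0.0791, dt/dtau = 1.7319


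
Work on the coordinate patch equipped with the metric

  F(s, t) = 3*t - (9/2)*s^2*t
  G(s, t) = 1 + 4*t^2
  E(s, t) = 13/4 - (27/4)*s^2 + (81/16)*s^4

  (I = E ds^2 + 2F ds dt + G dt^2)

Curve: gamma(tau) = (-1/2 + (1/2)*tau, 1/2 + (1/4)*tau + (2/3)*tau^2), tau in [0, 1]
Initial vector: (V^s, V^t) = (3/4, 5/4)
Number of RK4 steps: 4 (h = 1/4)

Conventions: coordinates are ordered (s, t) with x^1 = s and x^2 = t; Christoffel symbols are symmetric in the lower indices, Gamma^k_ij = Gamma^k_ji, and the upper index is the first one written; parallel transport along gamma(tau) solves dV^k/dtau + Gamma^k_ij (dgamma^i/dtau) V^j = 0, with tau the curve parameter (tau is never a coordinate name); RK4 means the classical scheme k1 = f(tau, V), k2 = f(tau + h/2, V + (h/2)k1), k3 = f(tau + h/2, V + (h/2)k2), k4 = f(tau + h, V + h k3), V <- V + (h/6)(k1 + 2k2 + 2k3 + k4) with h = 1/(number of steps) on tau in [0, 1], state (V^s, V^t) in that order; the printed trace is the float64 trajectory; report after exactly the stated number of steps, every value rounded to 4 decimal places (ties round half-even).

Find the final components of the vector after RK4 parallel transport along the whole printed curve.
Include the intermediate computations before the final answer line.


gamma'(tau) = (1/2, 1/4 + (4/3)*tau); f(tau, V)^k = -Gamma^k_ij(gamma(tau)) gamma'^i(tau) V^j; h = 1/4; intermediate values shown to 6 dp
curve data and Christoffel symbols at the stage parameters:
  tau = 0.000000: gamma = (-0.500000, 0.500000), gamma' = (0.500000, 0.250000); Gamma_sss = 0.732700, Gamma_sst = 0.000000, Gamma_stt = 0.651289, Gamma_tss = 0.781547, Gamma_tst = 0.000000, Gamma_ttt = 0.694708
  tau = 0.125000: gamma = (-0.437500, 0.541667), gamma' = (0.500000, 0.416667); Gamma_sss = 0.634669, Gamma_sst = 0.000000, Gamma_stt = 0.644743, Gamma_tss = 0.642977, Gamma_tst = 0.000000, Gamma_ttt = 0.653183
  tau = 0.250000: gamma = (-0.375000, 0.604167), gamma' = (0.500000, 0.583333); Gamma_sss = 0.517310, Gamma_sst = 0.000000, Gamma_stt = 0.613108, Gamma_tss = 0.528123, Gamma_tst = 0.000000, Gamma_ttt = 0.625923
  tau = 0.375000: gamma = (-0.312500, 0.687500), gamma' = (0.500000, 0.750000); Gamma_sss = 0.397460, Gamma_sst = 0.000000, Gamma_stt = 0.565276, Gamma_tss = 0.426868, Gamma_tst = 0.000000, Gamma_ttt = 0.607101
  tau = 0.500000: gamma = (-0.250000, 0.791667), gamma' = (0.500000, 0.916667); Gamma_sss = 0.285591, Gamma_sst = 0.000000, Gamma_stt = 0.507718, Gamma_tss = 0.332643, Gamma_tst = 0.000000, Gamma_ttt = 0.591365
  tau = 0.625000: gamma = (-0.187500, 0.916667), gamma' = (0.500000, 1.083333); Gamma_sss = 0.187911, Gamma_sst = 0.000000, Gamma_stt = 0.445418, Gamma_tss = 0.242454, Gamma_tst = 0.000000, Gamma_ttt = 0.574707
  tau = 0.750000: gamma = (-0.125000, 1.062500), gamma' = (0.500000, 1.250000); Gamma_sss = 0.107549, Gamma_sst = 0.000000, Gamma_stt = 0.382396, Gamma_tss = 0.156018, Gamma_tst = 0.000000, Gamma_ttt = 0.554729
  tau = 0.875000: gamma = (-0.062500, 1.229167), gamma' = (0.500000, 1.416667); Gamma_sss = 0.045257, Gamma_sst = 0.000000, Gamma_stt = 0.321829, Gamma_tss = 0.074609, Gamma_tst = 0.000000, Gamma_ttt = 0.530550
  tau = 1.000000: gamma = (0.000000, 1.416667), gamma' = (0.500000, 1.583333); Gamma_sss = 0.000000, Gamma_sst = 0.000000, Gamma_stt = 0.266010, Gamma_tss = 0.000000, Gamma_tst = 0.000000, Gamma_ttt = 0.502463
step 0: V^s = 0.7500, V^t = 1.2500
step 1: k1 = (-0.478290, -0.510176), k2 = (-0.537701, -0.544739), k3 = (-0.534183, -0.541176), k4 = (-0.558119, -0.569785); V <- V + (h/6)(k1 + 2k2 + 2k3 + k4): V^s = 0.6175, V^t = 1.1145
step 2: k1 = (-0.558317, -0.569987), k2 = (-0.551143, -0.591922), k3 = (-0.550159, -0.590865), k4 = (-0.518488, -0.603910); V <- V + (h/6)(k1 + 2k2 + 2k3 + k4): V^s = 0.4809, V^t = 0.9670
step 3: k1 = (-0.518727, -0.604188), k2 = (-0.469271, -0.605483), k3 = (-0.469774, -0.606132), k4 = (-0.409346, -0.593825); V <- V + (h/6)(k1 + 2k2 + 2k3 + k4): V^s = 0.3639, V^t = 0.8161
step 4: k1 = (-0.409684, -0.594315), k2 = (-0.345306, -0.569254), k3 = (-0.346917, -0.571909), k4 = (-0.283527, -0.535550); V <- V + (h/6)(k1 + 2k2 + 2k3 + k4): V^s = 0.2774, V^t = 0.6740

Answer: V^s = 0.2774, V^t = 0.6740


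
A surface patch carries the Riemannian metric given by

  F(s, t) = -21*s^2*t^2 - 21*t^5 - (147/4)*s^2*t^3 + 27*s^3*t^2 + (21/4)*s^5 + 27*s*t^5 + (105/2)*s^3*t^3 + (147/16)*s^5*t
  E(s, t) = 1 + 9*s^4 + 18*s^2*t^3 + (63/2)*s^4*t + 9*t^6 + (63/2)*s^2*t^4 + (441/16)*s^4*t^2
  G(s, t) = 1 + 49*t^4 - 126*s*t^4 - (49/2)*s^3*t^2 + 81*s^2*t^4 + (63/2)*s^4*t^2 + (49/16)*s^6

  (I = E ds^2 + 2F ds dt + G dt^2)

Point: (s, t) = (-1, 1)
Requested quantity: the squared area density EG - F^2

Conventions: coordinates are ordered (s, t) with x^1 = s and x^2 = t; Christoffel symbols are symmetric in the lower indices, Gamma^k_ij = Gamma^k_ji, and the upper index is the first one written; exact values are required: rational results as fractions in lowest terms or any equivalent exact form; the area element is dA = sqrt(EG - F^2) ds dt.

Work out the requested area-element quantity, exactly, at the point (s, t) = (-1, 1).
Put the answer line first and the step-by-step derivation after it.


Answer: EG - F^2 = 3541/8

E = 2041/16, F = -3195/16, G = 5057/16; EG - F^2 = 3541/8


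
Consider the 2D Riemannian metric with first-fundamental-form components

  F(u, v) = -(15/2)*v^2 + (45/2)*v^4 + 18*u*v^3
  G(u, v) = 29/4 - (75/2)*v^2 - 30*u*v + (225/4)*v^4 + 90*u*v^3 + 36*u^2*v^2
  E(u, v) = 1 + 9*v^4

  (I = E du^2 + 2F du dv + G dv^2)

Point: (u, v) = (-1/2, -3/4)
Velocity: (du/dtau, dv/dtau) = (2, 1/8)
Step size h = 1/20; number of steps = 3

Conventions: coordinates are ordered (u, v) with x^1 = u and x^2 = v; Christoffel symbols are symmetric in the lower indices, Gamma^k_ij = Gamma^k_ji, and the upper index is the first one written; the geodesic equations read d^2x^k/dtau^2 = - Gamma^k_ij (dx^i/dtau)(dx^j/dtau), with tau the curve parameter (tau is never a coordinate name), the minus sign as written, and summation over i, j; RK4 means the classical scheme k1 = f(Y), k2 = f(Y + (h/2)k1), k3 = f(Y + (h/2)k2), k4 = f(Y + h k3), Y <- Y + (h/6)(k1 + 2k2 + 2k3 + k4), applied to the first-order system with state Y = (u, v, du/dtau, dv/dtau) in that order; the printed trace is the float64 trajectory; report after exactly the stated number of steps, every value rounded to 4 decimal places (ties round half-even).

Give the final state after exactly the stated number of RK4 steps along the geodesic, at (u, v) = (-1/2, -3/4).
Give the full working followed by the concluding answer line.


f(Y) = (du/dtau, dv/dtau, -Gamma^u_ij Y'^i Y'^j, -Gamma^v_ij Y'^i Y'^j) with the Gammas evaluated at the stage position; h = 0.050000; intermediate values shown to 6 dp
step 0: u = -0.5000, v = -0.7500, du/dtau = 2.0000, dv/dtau = 0.1250
step 1:
  k1: at (u, v) = (-0.500000, -0.750000), (du/dtau, dv/dtau) = (2.000000, 0.125000); Gamma_uuu = 0.000000, Gamma_uuv = -0.387463, Gamma_uvv = -1.226967, Gamma_vuu = 0.000000, Gamma_vuv = -0.911256, Gamma_vvv = -2.885645; k1 = (2.000000, 0.125000, 0.212903, 0.500716)
  k2: at (u, v) = (-0.450000, -0.746875), (du/dtau, dv/dtau) = (2.005323, 0.137518); Gamma_uuu = 0.000000, Gamma_uuv = -0.428718, Gamma_uvv = -1.330103, Gamma_vuu = 0.000000, Gamma_vuv = -0.947946, Gamma_vvv = -2.941013; k2 = (2.005323, 0.137518, 0.261607, 0.578444)
  k3: at (u, v) = (-0.449867, -0.746562), (du/dtau, dv/dtau) = (2.006540, 0.139461); Gamma_uuu = 0.000000, Gamma_uuv = -0.429192, Gamma_uvv = -1.331606, Gamma_vuu = 0.000000, Gamma_vuv = -0.948520, Gamma_vvv = -2.942864; k3 = (2.006540, 0.139461, 0.266104, 0.588094)
  k4: at (u, v) = (-0.399673, -0.743027), (du/dtau, dv/dtau) = (2.013305, 0.154405); Gamma_uuu = 0.000000, Gamma_uuv = -0.477720, Gamma_uvv = -1.451265, Gamma_vuu = 0.000000, Gamma_vuv = -0.987151, Gamma_vvv = -2.998863; k4 = (2.013305, 0.154405, 0.331611, 0.685234)
  Y <- Y + (h/6)(k1 + 2k2 + 2k3 + k4): u = -0.3997, v = -0.7431, du/dtau = 2.0133, dv/dtau = 0.1543
step 2:
  k1: at (u, v) = (-0.399691, -0.743055), (du/dtau, dv/dtau) = (2.013333, 0.154325); Gamma_uuu = 0.000000, Gamma_uuv = -0.477663, Gamma_uvv = -1.451094, Gamma_vuu = 0.000000, Gamma_vuv = -0.987092, Gamma_vvv = -2.998690; k1 = (2.013333, 0.154325, 0.331387, 0.684813)
  k2: at (u, v) = (-0.349358, -0.739197), (du/dtau, dv/dtau) = (2.021617, 0.171446); Gamma_uuu = 0.000000, Gamma_uuv = -0.534809, Gamma_uvv = -1.589782, Gamma_vuu = 0.000000, Gamma_vuv = -1.026906, Gamma_vvv = -3.052600; k2 = (2.021617, 0.171446, 0.417456, 0.801573)
  k3: at (u, v) = (-0.349151, -0.738769), (du/dtau, dv/dtau) = (2.023769, 0.174365); Gamma_uuu = 0.000000, Gamma_uuv = -0.535751, Gamma_uvv = -1.592580, Gamma_vuu = 0.000000, Gamma_vuv = -1.027762, Gamma_vvv = -3.055136; k3 = (2.023769, 0.174365, 0.426524, 0.818225)
  k4: at (u, v) = (-0.298503, -0.734337), (du/dtau, dv/dtau) = (2.034659, 0.195236); Gamma_uuu = 0.000000, Gamma_uuv = -0.604343, Gamma_uvv = -1.756518, Gamma_vuu = 0.000000, Gamma_vuv = -1.068256, Gamma_vvv = -3.104878; k4 = (2.034659, 0.195236, 0.547091, 0.967057)
  Y <- Y + (h/6)(k1 + 2k2 + 2k3 + k4): u = -0.2985, v = -0.7344, du/dtau = 2.0347, dv/dtau = 0.1951
step 3:
  k1: at (u, v) = (-0.298535, -0.734379), (du/dtau, dv/dtau) = (2.034720, 0.195087); Gamma_uuu = 0.000000, Gamma_uuv = -0.604217, Gamma_uvv = -1.756165, Gamma_vuu = 0.000000, Gamma_vuv = -1.068165, Gamma_vvv = -3.104636; k1 = (2.034720, 0.195087, 0.546524, 0.966172)
  k2: at (u, v) = (-0.247667, -0.729502), (du/dtau, dv/dtau) = (2.048383, 0.219242); Gamma_uuu = 0.000000, Gamma_uuv = -0.686359, Gamma_uvv = -1.948918, Gamma_vuu = 0.000000, Gamma_vuv = -1.107163, Gamma_vvv = -3.143790; k2 = (2.048383, 0.219242, 0.710154, 1.145546)
  k3: at (u, v) = (-0.247325, -0.728898), (du/dtau, dv/dtau) = (2.052474, 0.223726); Gamma_uuu = 0.000000, Gamma_uuv = -0.688353, Gamma_uvv = -1.954451, Gamma_vuu = 0.000000, Gamma_vuv = -1.108335, Gamma_vvv = -3.146911; k3 = (2.052474, 0.223726, 0.729999, 1.175390)
  k4: at (u, v) = (-0.195911, -0.723192), (du/dtau, dv/dtau) = (2.071220, 0.253857); Gamma_uuu = 0.000000, Gamma_uuv = -0.789200, Gamma_uvv = -2.186793, Gamma_vuu = 0.000000, Gamma_vuv = -1.143115, Gamma_vvv = -3.167454; k4 = (2.071220, 0.253857, 0.970837, 1.406206)
  Y <- Y + (h/6)(k1 + 2k2 + 2k3 + k4): u = -0.1960, v = -0.7233, du/dtau = 2.0714, dv/dtau = 0.2535

Answer: u = -0.1960, v = -0.7233, du/dtau = 2.0714, dv/dtau = 0.2535


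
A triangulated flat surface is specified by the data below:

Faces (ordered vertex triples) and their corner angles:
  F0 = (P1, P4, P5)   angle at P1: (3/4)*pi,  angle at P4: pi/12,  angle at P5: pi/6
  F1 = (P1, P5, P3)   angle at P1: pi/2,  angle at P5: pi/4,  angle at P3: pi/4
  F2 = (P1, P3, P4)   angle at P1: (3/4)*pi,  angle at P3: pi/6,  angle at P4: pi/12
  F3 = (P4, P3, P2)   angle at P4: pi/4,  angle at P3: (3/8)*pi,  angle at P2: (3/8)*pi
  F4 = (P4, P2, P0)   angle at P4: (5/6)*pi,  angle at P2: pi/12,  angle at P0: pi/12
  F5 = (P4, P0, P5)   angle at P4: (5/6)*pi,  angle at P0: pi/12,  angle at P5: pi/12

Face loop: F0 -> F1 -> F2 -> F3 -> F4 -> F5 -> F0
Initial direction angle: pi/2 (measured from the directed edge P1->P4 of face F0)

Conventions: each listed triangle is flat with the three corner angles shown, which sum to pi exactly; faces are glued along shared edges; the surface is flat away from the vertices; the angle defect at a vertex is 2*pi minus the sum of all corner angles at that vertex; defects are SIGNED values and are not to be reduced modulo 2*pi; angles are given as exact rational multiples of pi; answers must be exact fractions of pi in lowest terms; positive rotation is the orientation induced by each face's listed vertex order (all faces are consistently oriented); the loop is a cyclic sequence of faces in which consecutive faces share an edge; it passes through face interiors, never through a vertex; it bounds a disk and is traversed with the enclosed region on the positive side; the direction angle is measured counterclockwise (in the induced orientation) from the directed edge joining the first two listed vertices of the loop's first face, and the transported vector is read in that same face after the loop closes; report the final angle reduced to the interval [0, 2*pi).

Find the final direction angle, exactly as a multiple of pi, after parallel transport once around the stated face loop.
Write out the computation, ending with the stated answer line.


enclosed vertex P1: corner angles sum to 2*pi, defect = 2*pi - 2*pi = 0
enclosed vertex P4: corner angles sum to (25/12)*pi, defect = 2*pi - (25/12)*pi = -pi/12
transport around the loop rotates by the sum of enclosed defects; add to the initial angle mod 2*pi
final angle = pi/2 - pi/12 = (5/12)*pi (mod 2*pi)

Answer: final direction angle = (5/12)*pi


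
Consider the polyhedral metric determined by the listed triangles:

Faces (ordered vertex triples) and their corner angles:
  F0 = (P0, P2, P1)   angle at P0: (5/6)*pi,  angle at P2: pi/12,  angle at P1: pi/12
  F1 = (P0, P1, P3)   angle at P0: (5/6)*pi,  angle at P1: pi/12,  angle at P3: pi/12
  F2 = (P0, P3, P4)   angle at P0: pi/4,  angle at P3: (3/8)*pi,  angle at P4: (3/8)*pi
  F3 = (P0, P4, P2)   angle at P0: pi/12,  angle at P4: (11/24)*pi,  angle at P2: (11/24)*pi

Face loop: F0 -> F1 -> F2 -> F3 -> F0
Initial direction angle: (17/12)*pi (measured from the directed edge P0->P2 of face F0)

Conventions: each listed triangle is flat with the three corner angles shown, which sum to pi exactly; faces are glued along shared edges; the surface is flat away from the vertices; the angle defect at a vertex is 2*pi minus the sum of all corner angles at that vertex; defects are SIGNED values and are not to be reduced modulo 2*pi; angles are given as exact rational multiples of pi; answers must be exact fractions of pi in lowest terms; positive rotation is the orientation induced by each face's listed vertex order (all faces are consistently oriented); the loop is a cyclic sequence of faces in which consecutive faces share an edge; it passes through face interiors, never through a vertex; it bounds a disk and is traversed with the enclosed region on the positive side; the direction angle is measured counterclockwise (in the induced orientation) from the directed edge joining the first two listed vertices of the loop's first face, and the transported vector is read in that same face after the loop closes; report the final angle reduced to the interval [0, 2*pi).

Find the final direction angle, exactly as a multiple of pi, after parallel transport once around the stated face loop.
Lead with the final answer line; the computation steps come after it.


Answer: final direction angle = (17/12)*pi

enclosed vertex P0: corner angles sum to 2*pi, defect = 2*pi - 2*pi = 0
summing the enclosed defects onto the initial angle, mod 2*pi in the induced orientation:
final angle = (17/12)*pi + 0 = (17/12)*pi (mod 2*pi)


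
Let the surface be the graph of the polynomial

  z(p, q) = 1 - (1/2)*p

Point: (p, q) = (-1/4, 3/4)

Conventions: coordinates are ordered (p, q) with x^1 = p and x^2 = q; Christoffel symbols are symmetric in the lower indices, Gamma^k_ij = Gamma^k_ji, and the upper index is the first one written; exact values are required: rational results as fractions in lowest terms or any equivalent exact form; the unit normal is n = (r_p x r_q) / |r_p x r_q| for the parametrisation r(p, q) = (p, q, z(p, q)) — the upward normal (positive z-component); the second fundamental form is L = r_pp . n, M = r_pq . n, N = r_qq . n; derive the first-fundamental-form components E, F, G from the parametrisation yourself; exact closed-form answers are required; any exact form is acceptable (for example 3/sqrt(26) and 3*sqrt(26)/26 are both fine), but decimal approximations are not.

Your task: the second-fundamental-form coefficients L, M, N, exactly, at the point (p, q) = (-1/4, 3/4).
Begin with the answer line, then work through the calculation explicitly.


Answer: L = 0, M = 0, N = 0

z_p = -1/2, z_q = 0, z_pp = 0, z_pq = 0, z_qq = 0
E = 5/4, F = 0, G = 1; answer radicand W^2 = 5/4
unnormalised second-form numerators: l = 0, m = 0, n = 0; L = l/sqrt(5/4), and similarly M = m/sqrt(W^2), N = n/sqrt(W^2)


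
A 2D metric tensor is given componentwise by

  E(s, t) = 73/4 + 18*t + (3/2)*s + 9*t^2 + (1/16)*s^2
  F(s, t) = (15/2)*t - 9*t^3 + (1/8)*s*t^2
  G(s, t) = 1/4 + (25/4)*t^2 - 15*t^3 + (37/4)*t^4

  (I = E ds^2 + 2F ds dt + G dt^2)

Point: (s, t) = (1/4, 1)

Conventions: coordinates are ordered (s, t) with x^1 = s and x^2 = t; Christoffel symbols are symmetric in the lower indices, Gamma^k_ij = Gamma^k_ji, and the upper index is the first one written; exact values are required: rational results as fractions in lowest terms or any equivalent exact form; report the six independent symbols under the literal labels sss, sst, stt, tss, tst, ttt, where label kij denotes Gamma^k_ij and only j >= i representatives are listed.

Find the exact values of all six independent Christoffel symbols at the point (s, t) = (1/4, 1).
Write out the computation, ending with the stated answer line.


E = 11681/256, F = -47/32, G = 3/4 at the point
E_s = 49/32, E_t = 36, F_s = 1/8, F_t = -311/16, G_s = 0, G_t = 9/2
EG - F^2 = 16417/512;  g^inv = (512/16417) * [[3/4, 47/32], [47/32, 11681/256]]
first-kind symbols [ij,l] = (1/2)(d_i g_jl + d_j g_il - d_l g_ij): [ss,s] = E_s/2 = 49/64, [ss,t] = F_s - E_t/2 = -143/8, [st,s] = E_t/2 = 18, [st,t] = G_s/2 = 0, [tt,s] = F_t - G_s/2 = -311/16, [tt,t] = G_t/2 = 9/4
Gamma^s_ij = (G*[ij,s] - F*[ij,t])/(EG - F^2), Gamma^t_ij = (E*[ij,t] - F*[ij,s])/(EG - F^2)

Answer: Gamma_sss = -13148/16417, Gamma_sst = 6912/16417, Gamma_stt = -5772/16417, Gamma_tss = -417020/16417, Gamma_tst = 13536/16417, Gamma_ttt = 75895/32834


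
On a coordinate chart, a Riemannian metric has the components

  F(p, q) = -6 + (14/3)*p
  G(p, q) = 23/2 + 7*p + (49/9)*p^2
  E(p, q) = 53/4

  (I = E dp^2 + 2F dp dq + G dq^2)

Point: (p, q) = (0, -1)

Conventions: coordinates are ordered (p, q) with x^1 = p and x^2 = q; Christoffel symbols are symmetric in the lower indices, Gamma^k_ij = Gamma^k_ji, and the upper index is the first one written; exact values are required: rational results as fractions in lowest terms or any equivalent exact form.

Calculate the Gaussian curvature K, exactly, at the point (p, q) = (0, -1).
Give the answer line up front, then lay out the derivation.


Answer: K = -4388/159201

E = 53/4, F = -6, G = 23/2, EG - F^2 = 931/8 at the point
E_p = 0, E_q = 0, F_p = 14/3, F_q = 0, G_p = 7, G_q = 0
E_qq = 0, F_pq = 0, G_pp = 98/9
The intrinsic route: Brioschi's K = (det M1 - det M2)/(EG - F^2)^2.
M1 = [[-E_qq/2 + F_pq - G_pp/2, E_p/2, F_p - E_q/2], [F_q - G_p/2, E, F], [G_q/2, F, G]] = [[-49/9, 0, 14/3], [-7/2, 53/4, -6], [0, -6, 23/2]]; det M1 = -38563/72
M2 = [[0, E_q/2, G_p/2], [E_q/2, E, F], [G_p/2, F, G]] = [[0, 0, 7/2], [0, 53/4, -6], [7/2, -6, 23/2]]; det M2 = -2597/16
det M1 - det M2 = -53753/144; K = -53753/144 / (931/8)^2 = -4388/159201


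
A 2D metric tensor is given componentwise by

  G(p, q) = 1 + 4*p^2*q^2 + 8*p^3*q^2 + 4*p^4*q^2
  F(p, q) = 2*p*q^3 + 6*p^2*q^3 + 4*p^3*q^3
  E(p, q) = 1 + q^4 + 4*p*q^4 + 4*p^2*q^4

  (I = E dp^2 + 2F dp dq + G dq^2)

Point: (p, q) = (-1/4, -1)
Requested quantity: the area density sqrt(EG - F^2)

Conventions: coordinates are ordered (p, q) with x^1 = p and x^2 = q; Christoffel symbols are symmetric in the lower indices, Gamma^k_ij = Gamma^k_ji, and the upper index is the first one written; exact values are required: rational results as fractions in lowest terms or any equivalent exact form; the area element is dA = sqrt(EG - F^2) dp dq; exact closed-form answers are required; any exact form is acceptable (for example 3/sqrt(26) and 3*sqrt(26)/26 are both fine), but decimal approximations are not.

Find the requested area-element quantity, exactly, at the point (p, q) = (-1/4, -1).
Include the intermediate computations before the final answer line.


E = 5/4, F = 3/16, G = 73/64; EG - F^2 = 89/64

Answer: sqrt(EG - F^2) = sqrt(89)/8


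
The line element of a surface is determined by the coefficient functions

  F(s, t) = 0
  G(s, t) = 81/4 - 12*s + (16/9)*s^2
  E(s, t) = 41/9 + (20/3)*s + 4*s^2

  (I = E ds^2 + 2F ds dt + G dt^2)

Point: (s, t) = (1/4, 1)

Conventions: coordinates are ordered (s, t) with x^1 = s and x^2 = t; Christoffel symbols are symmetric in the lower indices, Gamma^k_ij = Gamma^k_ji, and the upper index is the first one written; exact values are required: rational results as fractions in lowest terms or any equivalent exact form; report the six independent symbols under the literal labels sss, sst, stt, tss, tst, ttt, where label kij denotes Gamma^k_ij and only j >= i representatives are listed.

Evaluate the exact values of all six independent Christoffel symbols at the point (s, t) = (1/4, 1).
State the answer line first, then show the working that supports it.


Answer: Gamma_sss = 156/233, Gamma_sst = 0, Gamma_stt = 200/233, Gamma_tss = 0, Gamma_tst = -8/25, Gamma_ttt = 0

E = 233/36, F = 0, G = 625/36 at the point
E_s = 26/3, E_t = 0, F_s = 0, F_t = 0, G_s = -100/9, G_t = 0
EG - F^2 = 145625/1296;  g^inv = (1296/145625) * [[625/36, 0], [0, 233/36]]
first-kind symbols [ij,l] = (1/2)(d_i g_jl + d_j g_il - d_l g_ij): [ss,s] = E_s/2 = 13/3, [ss,t] = F_s - E_t/2 = 0, [st,s] = E_t/2 = 0, [st,t] = G_s/2 = -50/9, [tt,s] = F_t - G_s/2 = 50/9, [tt,t] = G_t/2 = 0
Gamma^s_ij = (G*[ij,s] - F*[ij,t])/(EG - F^2), Gamma^t_ij = (E*[ij,t] - F*[ij,s])/(EG - F^2)


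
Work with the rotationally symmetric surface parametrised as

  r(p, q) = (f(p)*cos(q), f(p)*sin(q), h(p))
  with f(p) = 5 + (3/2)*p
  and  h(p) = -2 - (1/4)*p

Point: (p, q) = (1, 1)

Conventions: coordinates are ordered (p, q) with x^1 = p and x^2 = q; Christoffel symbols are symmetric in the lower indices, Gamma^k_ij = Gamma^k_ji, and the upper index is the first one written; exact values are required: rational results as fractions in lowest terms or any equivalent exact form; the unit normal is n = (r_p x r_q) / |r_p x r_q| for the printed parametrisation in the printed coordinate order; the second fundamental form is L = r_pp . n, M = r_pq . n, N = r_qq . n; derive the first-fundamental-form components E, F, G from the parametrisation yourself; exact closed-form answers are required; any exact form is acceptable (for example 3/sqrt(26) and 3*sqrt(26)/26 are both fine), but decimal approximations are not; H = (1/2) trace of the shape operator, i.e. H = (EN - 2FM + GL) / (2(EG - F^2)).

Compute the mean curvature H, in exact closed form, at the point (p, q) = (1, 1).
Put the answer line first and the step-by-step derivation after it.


Answer: H = -sqrt(37)/481

f = 13/2, f' = 3/2, f'' = 0, h' = -1/4, h'' = 0
E = 37/16, F = 0, G = 169/4; answer radicand W^2 = 37/16
unnormalised second-form numerators: l = 0, m = 0, n = -13/8; L = l/sqrt(37/16), and similarly M = m/sqrt(W^2), N = n/sqrt(W^2)
H = (E*n - 2*F*m + G*l) / (2*(EG - F^2)*sqrt(W^2)); E*n - 2*F*m + G*l = -481/128, EG - F^2 = 6253/64, so H = (-1/52)/sqrt(37/16)


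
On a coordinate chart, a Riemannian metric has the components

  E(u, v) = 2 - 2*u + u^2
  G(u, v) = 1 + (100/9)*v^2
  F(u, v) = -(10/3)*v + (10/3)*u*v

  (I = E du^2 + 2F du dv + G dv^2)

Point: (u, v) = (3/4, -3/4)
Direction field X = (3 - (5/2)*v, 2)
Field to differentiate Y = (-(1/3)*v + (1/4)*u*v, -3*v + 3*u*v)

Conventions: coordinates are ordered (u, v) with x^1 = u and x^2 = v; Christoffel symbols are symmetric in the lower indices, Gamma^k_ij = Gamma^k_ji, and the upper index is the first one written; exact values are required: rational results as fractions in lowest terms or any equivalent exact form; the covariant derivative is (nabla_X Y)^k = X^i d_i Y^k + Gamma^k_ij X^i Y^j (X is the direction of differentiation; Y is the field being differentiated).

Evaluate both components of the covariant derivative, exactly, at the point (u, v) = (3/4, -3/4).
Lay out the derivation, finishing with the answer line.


E = 17/16, F = 5/8, G = 29/4 at the point
E_u = -1/2, E_v = 0, F_u = -5/2, F_v = -5/6, G_u = 0, G_v = -50/3
EG - F^2 = 117/16;  g^inv = (16/117) * [[29/4, -5/8], [-5/8, 17/16]]
first-kind symbols [ij,l] = (1/2)(d_i g_jl + d_j g_il - d_l g_ij): [uu,u] = E_u/2 = -1/4, [uu,v] = F_u - E_v/2 = -5/2, [uv,u] = E_v/2 = 0, [uv,v] = G_u/2 = 0, [vv,u] = F_v - G_u/2 = -5/6, [vv,v] = G_v/2 = -25/3
Gamma^u_ij = (G*[ij,u] - F*[ij,v])/(EG - F^2), Gamma^v_ij = (E*[ij,v] - F*[ij,u])/(EG - F^2)
Gamma_uuu = -4/117, Gamma_uuv = 0, Gamma_uvv = -40/351, Gamma_vuu = -40/117, Gamma_vuv = 0, Gamma_vvv = -400/351
X = (39/8, 2), Y = (7/64, 9/16) at the point

Answer: (nabla_X Y)^u = -1125/832, (nabla_X Y)^v = -34777/2496
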